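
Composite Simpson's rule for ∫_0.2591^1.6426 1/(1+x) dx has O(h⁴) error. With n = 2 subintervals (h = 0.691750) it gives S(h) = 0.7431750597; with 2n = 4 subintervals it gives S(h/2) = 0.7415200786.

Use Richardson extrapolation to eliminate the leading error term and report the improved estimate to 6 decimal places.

0.741410

r = 4: numerator weight 16, denominator 15.
Weighted: 11.8643212576 − 0.7431750597 = 11.1211461979
(16 × 0.7415200786 − 0.7431750597)/(16 − 1) = 0.7414097465
Gap between inputs: 1.655e-03; correction applied: −0.0001103321.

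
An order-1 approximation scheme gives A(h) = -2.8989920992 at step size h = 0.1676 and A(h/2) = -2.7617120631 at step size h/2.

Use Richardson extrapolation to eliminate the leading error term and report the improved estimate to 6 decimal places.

Order 1 gives 2^r = 2 and 2^r − 1 = 1.
2^1*A(h/2) = -5.5234241262; minus A(h) gives -2.6244320270.
Divide by 2^1 − 1 = 1.
(2*(-2.7617120631) − (-2.8989920992))/(2 − 1) = -2.6244320270
Correction |R − A(h/2)| = 1.373e-01; gap |A(h/2) − A(h)| = 1.373e-01.

-2.624432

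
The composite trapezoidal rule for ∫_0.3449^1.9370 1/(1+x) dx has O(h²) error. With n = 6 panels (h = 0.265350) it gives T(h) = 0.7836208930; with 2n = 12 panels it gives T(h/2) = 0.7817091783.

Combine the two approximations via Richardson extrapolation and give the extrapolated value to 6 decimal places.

Order 2 gives 2^r = 4 and 2^r − 1 = 3.
Weighted: 3.1268367132 − 0.7836208930 = 2.3432158202
R = 2.3432158202/3 = 0.7810719401

0.781072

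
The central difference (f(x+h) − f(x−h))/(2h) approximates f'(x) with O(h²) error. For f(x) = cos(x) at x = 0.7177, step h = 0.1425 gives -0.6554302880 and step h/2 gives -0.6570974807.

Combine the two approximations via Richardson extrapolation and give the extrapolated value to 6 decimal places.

-0.657653

Method order is 2; weight 2^2 = 4.
4*(-0.6570974807) = -2.6283899228; (-2.6283899228) − (-0.6554302880) = -1.9729596348
(-1.9729596348) ÷ 3 = -0.6576532116
Correction |R − A(h/2)| = 5.557e-04; gap |A(h/2) − A(h)| = 1.667e-03.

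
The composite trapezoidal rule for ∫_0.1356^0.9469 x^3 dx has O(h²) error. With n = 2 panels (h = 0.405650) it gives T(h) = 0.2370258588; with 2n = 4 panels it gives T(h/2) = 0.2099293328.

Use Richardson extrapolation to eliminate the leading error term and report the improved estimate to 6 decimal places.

Order 2 gives 2^r = 4 and 2^r − 1 = 3.
2^2*A(h/2) = 0.8397173312; minus A(h) gives 0.6026914724.
0.6026914724 ÷ 3 = 0.2008971575

0.200897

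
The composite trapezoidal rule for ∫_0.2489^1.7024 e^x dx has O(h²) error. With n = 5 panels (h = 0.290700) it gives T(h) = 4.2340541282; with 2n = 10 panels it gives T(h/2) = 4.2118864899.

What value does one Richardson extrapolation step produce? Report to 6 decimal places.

With r = 2 the leading error scales as h^2, so the weight is 2^2 = 4.
A(h/2) − A(h) = 4.2118864899 − 4.2340541282 = -0.0221676383
Divide by 2^2 − 1 = 3: (-0.0221676383)/3 = -0.0073892128
R = 4.2118864899 − 0.0073892128 = 4.2044972771
Shift from A(h/2): −0.0073892128.

4.204497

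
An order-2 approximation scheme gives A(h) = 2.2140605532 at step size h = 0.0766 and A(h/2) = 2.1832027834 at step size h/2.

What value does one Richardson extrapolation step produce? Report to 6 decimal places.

2.172917

With r = 2 the leading error scales as h^2, so the weight is 2^2 = 4.
Weighted: 8.7328111336 − 2.2140605532 = 6.5187505804
Divide by 2^2 − 1 = 3.
So the Richardson estimate is 2.1729168601.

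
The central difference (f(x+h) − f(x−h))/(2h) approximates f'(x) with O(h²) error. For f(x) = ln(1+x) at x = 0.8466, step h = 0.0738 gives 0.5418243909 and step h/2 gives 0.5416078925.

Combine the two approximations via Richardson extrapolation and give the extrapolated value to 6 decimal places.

0.541536

Order 2 gives 2^r = 4 and 2^r − 1 = 3.
Top: 4(0.5416078925) − (0.5418243909) = 1.6246071791
Denominator 4 − 1 = 3.
So the Richardson estimate is 0.5415357264.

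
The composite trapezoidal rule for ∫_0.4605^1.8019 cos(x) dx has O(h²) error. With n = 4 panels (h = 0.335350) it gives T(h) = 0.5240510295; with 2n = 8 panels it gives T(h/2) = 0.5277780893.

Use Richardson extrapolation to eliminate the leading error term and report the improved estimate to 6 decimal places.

With r = 2 the leading error scales as h^2, so the weight is 2^2 = 4.
4·0.5277780893 = 2.1111123572; subtract 0.5240510295 → 1.5870613277
Denominator 4 − 1 = 3.
Result: 0.5290204426
Correction |R − A(h/2)| = 1.242e-03; gap |A(h/2) − A(h)| = 3.727e-03.

0.529020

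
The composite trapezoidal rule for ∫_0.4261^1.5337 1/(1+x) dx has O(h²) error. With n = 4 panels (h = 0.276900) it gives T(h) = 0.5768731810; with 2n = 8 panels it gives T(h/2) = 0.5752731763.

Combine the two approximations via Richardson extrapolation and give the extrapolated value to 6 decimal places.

r = 2: numerator weight 4, denominator 3.
2^2×A(h/2) = 2.3010927052; minus A(h) gives 1.7242195242.
Denominator 4 − 1 = 3.
So the Richardson estimate is 0.5747398414.
Gap between inputs: 1.600e-03; correction applied: −0.0005333349.

0.574740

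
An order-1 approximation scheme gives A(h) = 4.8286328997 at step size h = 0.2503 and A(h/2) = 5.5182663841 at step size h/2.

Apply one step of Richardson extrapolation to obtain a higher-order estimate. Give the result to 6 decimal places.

6.207900

With r = 1 the leading error scales as h^1, so the weight is 2^1 = 2.
2^1*A(h/2) = 11.0365327682; minus A(h) gives 6.2078998685.
Denominator 2 − 1 = 1.
6.2078998685 ÷ 1 = 6.2078998685
Correction |R − A(h/2)| = 6.896e-01; gap |A(h/2) − A(h)| = 6.896e-01.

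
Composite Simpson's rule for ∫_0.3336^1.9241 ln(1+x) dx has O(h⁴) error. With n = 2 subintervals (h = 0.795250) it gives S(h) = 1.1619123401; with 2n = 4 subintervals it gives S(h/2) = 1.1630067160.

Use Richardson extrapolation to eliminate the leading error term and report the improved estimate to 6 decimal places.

1.163080

Error is O(h^4); halving h shrinks it by 2^4 = 16.
16 × 1.1630067160 = 18.6081074560; 18.6081074560 − 1.1619123401 = 17.4461951159
17.4461951159 ÷ 15 = 1.1630796744
Gap between inputs: 1.094e-03; correction applied: +0.0000729584.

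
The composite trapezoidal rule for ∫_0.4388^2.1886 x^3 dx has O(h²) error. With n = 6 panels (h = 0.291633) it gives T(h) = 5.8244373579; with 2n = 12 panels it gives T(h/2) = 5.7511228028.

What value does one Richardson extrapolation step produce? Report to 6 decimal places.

5.726685

Method order is 2; weight 2^2 = 4.
Weighted: 23.0044912112 − 5.8244373579 = 17.1800538533
Denominator 4 − 1 = 3.
So the Richardson estimate is 5.7266846178.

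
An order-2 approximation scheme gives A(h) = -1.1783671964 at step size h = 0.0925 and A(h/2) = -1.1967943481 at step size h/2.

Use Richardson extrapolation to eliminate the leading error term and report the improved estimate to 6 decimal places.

-1.202937

r = 2, so 2^r = 4.
4 × (-1.1967943481) = -4.7871773924; (-4.7871773924) − (-1.1783671964) = -3.6088101960
Divide by 2^2 − 1 = 3.
Result: -1.2029367320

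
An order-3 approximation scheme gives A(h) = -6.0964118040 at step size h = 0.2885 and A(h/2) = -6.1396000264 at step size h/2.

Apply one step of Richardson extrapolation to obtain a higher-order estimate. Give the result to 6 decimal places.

r = 3, so 2^r = 8.
8*(-6.1396000264) = -49.1168002112; subtract (-6.0964118040) → -43.0203884072
Divide by 2^3 − 1 = 7.
(8*(-6.1396000264) − (-6.0964118040))/(8 − 1) = -6.1457697725
Gap between inputs: 4.319e-02; correction applied: −0.0061697461.

-6.145770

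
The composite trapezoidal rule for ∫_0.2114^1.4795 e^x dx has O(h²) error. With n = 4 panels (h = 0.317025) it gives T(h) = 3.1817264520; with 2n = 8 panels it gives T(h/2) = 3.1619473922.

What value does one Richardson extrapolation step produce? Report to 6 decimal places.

Error is O(h^2); halving h shrinks it by 2^2 = 4.
4×3.1619473922 = 12.6477895688; subtract 3.1817264520 → 9.4660631168
Divide by 2^2 − 1 = 3.
9.4660631168 ÷ 3 = 3.1553543723
Correction |R − A(h/2)| = 6.593e-03; gap |A(h/2) − A(h)| = 1.978e-02.

3.155354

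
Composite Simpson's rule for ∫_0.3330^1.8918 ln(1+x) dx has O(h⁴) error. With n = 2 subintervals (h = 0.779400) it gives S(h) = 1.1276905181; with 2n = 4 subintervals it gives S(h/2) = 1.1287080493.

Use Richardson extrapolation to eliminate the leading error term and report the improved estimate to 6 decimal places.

1.128776

r = 4: numerator weight 16, denominator 15.
16×1.1287080493 = 18.0593287888; subtract 1.1276905181 → 16.9316382707
16.9316382707 ÷ 15 = 1.1287758847
Shift from A(h/2): +0.0000678354.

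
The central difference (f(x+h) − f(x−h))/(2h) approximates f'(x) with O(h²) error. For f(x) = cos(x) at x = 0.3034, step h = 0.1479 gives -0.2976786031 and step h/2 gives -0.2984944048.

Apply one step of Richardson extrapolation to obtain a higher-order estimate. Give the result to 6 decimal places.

Leading term ∝ h^2; use weight 4 = 2^2.
4·(-0.2984944048) = -1.1939776192; subtract (-0.2976786031) → -0.8962990161
Denominator 4 − 1 = 3.
(4·(-0.2984944048) − (-0.2976786031))/(4 − 1) = -0.2987663387

-0.298766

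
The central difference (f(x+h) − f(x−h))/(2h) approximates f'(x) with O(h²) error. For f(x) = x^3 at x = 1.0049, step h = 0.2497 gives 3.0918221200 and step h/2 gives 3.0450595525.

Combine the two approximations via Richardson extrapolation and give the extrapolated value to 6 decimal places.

Error is O(h^2); halving h shrinks it by 2^2 = 4.
4*3.0450595525 − 3.0918221200 = 9.0884160900
Denominator 4 − 1 = 3.
Extrapolated: 9.0884160900 / 3 = 3.0294720300
Gap between inputs: 4.676e-02; correction applied: −0.0155875225.

3.029472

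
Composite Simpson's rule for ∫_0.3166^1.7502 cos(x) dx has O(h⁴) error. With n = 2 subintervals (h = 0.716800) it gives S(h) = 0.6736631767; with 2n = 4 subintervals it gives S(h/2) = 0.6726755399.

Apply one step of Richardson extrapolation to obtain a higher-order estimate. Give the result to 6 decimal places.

0.672610

Order 4 gives 2^r = 16 and 2^r − 1 = 15.
Weighted: 10.7628086384 − 0.6736631767 = 10.0891454617
Denominator 16 − 1 = 15.
(16×0.6726755399 − 0.6736631767)/(16 − 1) = 0.6726096974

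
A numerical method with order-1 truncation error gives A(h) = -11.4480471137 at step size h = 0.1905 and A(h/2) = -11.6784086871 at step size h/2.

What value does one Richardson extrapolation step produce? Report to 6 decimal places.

r = 1, so 2^r = 2.
2×(-11.6784086871) − (-11.4480471137) = -11.9087702605
Denominator 2 − 1 = 1.
R = (-11.9087702605)/1 = -11.9087702605
Gap between inputs: 2.304e-01; correction applied: −0.2303615734.

-11.908770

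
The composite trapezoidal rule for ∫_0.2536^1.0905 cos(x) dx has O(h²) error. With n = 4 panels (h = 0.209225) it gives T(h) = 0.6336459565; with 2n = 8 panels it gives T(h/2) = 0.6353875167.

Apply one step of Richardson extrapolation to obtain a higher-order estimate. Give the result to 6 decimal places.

0.635968

The method has order 2: 2^2 = 4.
Top: 4(0.6353875167) − (0.6336459565) = 1.9079041103
R = 1.9079041103/3 = 0.6359680368
Gap between inputs: 1.742e-03; correction applied: +0.0005805201.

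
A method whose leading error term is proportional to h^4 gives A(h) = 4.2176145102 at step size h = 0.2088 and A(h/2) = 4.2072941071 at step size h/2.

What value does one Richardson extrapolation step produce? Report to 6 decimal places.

r = 4: numerator weight 16, denominator 15.
Difference of the inputs: 4.2072941071 − 4.2176145102 = -0.0103204031
Divide by 2^4 − 1 = 15: (-0.0103204031)/15 = -0.0006880269
R = 4.2072941071 − 0.0006880269 = 4.2066060802
Shift from A(h/2): −0.0006880269.

4.206606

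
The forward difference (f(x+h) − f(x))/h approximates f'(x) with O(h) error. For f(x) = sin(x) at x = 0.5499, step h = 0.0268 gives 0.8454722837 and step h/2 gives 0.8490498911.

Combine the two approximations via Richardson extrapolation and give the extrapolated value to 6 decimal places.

0.852627

The method has order 1: 2^1 = 2.
Top: 2(0.8490498911) − (0.8454722837) = 0.8526274985
0.8526274985 ÷ 1 = 0.8526274985
Gap between inputs: 3.578e-03; correction applied: +0.0035776074.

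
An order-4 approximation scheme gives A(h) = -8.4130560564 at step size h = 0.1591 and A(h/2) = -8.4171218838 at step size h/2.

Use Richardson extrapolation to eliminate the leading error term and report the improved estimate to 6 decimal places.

r = 4, so 2^r = 16.
16×(-8.4171218838) = -134.6739501408; subtract (-8.4130560564) → -126.2608940844
Divide by 2^4 − 1 = 15.
Result: -8.4173929390

-8.417393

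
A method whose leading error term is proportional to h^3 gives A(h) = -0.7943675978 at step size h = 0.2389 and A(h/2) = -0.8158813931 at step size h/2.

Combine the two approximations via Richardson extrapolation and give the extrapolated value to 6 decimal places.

-0.818955

The method has order 3: 2^3 = 8.
Top: 8(-0.8158813931) − (-0.7943675978) = -5.7326835470
(8×(-0.8158813931) − (-0.7943675978))/(8 − 1) = -0.8189547924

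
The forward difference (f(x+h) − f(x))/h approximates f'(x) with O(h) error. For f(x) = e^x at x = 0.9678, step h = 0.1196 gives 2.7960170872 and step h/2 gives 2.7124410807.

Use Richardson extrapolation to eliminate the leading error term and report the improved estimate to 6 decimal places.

2.628865

The method has order 1: 2^1 = 2.
2*2.7124410807 = 5.4248821614; 5.4248821614 − 2.7960170872 = 2.6288650742
2.6288650742 ÷ 1 = 2.6288650742
Gap between inputs: 8.358e-02; correction applied: −0.0835760065.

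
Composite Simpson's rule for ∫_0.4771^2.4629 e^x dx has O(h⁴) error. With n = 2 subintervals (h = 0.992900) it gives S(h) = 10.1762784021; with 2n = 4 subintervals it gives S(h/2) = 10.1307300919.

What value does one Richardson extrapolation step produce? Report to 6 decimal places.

r = 4, so 2^r = 16.
Top: 16(10.1307300919) − (10.1762784021) = 151.9154030683
Denominator 16 − 1 = 15.
Result: 10.1276935379

10.127694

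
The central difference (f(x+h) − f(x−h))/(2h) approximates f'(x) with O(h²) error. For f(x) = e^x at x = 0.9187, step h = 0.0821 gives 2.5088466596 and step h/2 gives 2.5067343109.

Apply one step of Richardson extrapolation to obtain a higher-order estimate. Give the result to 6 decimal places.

2.506030

Leading term ∝ h^2; use weight 4 = 2^2.
A(h/2) − A(h) = 2.5067343109 − 2.5088466596 = -0.0021123487
Divide by 2^2 − 1 = 3: (-0.0021123487)/3 = -0.0007041162
R = A(h/2) + (A(h/2) − A(h))/3 = 2.5067343109 − 0.0007041162 = 2.5060301947
Gap between inputs: 2.112e-03; correction applied: −0.0007041162.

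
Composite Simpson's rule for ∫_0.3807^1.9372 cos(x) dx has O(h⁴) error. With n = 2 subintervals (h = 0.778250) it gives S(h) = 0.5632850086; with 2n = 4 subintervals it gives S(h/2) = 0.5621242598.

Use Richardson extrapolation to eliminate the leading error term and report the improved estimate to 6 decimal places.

0.562047

Leading term ∝ h^4; use weight 16 = 2^4.
A(h/2) − A(h) = 0.5621242598 − 0.5632850086 = -0.0011607488
Correction (A(h/2) − A(h))/(16 − 1) = (-0.0011607488)/15 = -0.0000773833
R = 0.5621242598 − 0.0000773833 = 0.5620468765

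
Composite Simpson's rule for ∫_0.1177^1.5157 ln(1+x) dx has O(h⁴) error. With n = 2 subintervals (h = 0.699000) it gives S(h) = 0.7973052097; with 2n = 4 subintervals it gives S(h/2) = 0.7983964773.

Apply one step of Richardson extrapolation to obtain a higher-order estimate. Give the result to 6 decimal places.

r = 4, so 2^r = 16.
Top: 16(0.7983964773) − (0.7973052097) = 11.9770384271
Divide by 2^4 − 1 = 15.
11.9770384271 ÷ 15 = 0.7984692285
Gap between inputs: 1.091e-03; correction applied: +0.0000727512.

0.798469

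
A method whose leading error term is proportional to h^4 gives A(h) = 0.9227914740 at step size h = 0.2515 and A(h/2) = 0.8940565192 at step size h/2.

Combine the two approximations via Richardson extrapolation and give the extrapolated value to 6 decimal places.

0.892141

r = 4, so 2^r = 16.
A(h/2) − A(h) = 0.8940565192 − 0.9227914740 = -0.0287349548
Correction (A(h/2) − A(h))/(16 − 1) = (-0.0287349548)/15 = -0.0019156637
R = A(h/2) + (A(h/2) − A(h))/15 = 0.8940565192 − 0.0019156637 = 0.8921408555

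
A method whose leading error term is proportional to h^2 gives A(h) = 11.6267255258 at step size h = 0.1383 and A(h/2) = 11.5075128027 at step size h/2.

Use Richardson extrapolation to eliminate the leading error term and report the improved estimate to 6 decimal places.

Leading term ∝ h^2; use weight 4 = 2^2.
Difference of the inputs: 11.5075128027 − 11.6267255258 = -0.1192127231
Divide by 2^2 − 1 = 3: (-0.1192127231)/3 = -0.0397375744
R = A(h/2) + (A(h/2) − A(h))/3 = 11.5075128027 − 0.0397375744 = 11.4677752283

11.467775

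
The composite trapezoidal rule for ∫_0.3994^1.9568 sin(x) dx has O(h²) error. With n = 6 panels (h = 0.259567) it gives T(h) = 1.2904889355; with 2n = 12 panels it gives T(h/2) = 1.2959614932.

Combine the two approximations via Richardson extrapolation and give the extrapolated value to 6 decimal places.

1.297786

Leading term ∝ h^2; use weight 4 = 2^2.
4*1.2959614932 = 5.1838459728; subtract 1.2904889355 → 3.8933570373
R = 3.8933570373/3 = 1.2977856791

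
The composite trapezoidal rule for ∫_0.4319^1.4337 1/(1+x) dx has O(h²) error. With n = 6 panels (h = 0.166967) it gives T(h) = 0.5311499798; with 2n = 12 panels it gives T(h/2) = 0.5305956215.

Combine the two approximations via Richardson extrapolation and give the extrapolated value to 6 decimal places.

0.530411

Error is O(h^2); halving h shrinks it by 2^2 = 4.
2^2·A(h/2) = 2.1223824860; minus A(h) gives 1.5912325062.
(4·0.5305956215 − 0.5311499798)/(4 − 1) = 0.5304108354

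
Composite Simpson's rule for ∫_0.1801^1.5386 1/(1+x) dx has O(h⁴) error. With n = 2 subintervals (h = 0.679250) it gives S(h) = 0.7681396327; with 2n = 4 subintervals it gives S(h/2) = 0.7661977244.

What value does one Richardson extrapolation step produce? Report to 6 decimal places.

The method has order 4: 2^4 = 16.
Numerator 16 × A(h/2) − A(h) = 16 × 0.7661977244 − 0.7681396327 = 11.4910239577
Denominator 16 − 1 = 15.
Result: 0.7660682638
Gap between inputs: 1.942e-03; correction applied: −0.0001294606.

0.766068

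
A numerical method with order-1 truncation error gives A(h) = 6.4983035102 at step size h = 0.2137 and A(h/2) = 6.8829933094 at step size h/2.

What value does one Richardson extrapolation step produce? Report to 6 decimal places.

Leading term ∝ h^1; use weight 2 = 2^1.
Top: 2(6.8829933094) − (6.4983035102) = 7.2676831086
Extrapolated: 7.2676831086 / 1 = 7.2676831086
Shift from A(h/2): +0.3846897992.

7.267683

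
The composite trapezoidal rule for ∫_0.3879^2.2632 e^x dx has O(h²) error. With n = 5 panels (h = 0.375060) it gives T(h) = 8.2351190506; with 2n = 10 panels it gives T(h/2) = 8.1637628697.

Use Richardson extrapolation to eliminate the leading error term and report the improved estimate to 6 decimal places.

The method has order 2: 2^2 = 4.
2^2 × A(h/2) = 32.6550514788; minus A(h) gives 24.4199324282.
Divide by 2^2 − 1 = 3.
24.4199324282 ÷ 3 = 8.1399774761
Gap between inputs: 7.136e-02; correction applied: −0.0237853936.

8.139977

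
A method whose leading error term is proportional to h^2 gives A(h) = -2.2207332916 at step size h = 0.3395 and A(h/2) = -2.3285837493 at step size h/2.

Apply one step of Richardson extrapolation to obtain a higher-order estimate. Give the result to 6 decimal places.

Error is O(h^2); halving h shrinks it by 2^2 = 4.
2^2·A(h/2) = -9.3143349972; minus A(h) gives -7.0936017056.
Denominator 4 − 1 = 3.
(-7.0936017056) ÷ 3 = -2.3645339019
Gap between inputs: 1.079e-01; correction applied: −0.0359501526.

-2.364534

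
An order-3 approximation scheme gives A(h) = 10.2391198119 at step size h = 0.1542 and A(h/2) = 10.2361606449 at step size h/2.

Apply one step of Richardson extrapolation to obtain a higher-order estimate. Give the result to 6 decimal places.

Error is O(h^3); halving h shrinks it by 2^3 = 8.
Numerator 8·A(h/2) − A(h) = 8·10.2361606449 − 10.2391198119 = 71.6501653473
Divide by 2^3 − 1 = 7.
71.6501653473 ÷ 7 = 10.2357379068
Shift from A(h/2): −0.0004227381.

10.235738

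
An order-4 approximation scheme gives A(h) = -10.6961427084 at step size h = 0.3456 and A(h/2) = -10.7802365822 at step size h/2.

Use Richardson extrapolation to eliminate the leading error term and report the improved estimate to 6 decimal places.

-10.785843

Order 4 gives 2^r = 16 and 2^r − 1 = 15.
16×(-10.7802365822) − (-10.6961427084) = -161.7876426068
(16×(-10.7802365822) − (-10.6961427084))/(16 − 1) = -10.7858428405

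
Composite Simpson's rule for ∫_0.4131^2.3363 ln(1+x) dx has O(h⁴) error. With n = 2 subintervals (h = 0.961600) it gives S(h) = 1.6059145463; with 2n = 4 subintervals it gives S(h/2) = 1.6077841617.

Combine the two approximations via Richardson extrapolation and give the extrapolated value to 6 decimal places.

1.607909

Leading term ∝ h^4; use weight 16 = 2^4.
16*1.6077841617 − 1.6059145463 = 24.1186320409
Extrapolated: 24.1186320409 / 15 = 1.6079088027
Shift from A(h/2): +0.0001246410.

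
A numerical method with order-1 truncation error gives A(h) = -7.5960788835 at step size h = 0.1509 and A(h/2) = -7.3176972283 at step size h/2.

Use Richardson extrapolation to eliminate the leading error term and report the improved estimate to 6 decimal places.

-7.039316

Method order is 1; weight 2^1 = 2.
2×(-7.3176972283) = -14.6353944566; (-14.6353944566) − (-7.5960788835) = -7.0393155731
Extrapolated: (-7.0393155731) / 1 = -7.0393155731
Correction |R − A(h/2)| = 2.784e-01; gap |A(h/2) − A(h)| = 2.784e-01.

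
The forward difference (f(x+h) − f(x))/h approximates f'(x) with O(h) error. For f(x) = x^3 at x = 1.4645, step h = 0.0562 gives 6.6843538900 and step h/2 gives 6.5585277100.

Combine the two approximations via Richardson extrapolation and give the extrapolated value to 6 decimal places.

Error is O(h^1); halving h shrinks it by 2^1 = 2.
A(h/2) − A(h) = 6.5585277100 − 6.6843538900 = -0.1258261800
Divide by 2^1 − 1 = 1: (-0.1258261800)/1 = -0.1258261800
R = A(h/2) + (A(h/2) − A(h))/1 = 6.5585277100 − 0.1258261800 = 6.4327015300

6.432702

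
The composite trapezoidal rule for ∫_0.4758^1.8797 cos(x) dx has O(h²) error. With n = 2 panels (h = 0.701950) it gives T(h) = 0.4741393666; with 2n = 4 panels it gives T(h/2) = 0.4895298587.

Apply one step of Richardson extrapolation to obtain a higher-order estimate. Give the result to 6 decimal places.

0.494660

The method has order 2: 2^2 = 4.
Top: 4(0.4895298587) − (0.4741393666) = 1.4839800682
Extrapolated: 1.4839800682 / 3 = 0.4946600227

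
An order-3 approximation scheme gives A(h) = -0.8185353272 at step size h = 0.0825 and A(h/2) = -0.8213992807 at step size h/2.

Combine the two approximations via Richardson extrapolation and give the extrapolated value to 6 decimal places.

-0.821808

Order 3 gives 2^r = 8 and 2^r − 1 = 7.
8×(-0.8213992807) − (-0.8185353272) = -5.7526589184
Denominator 8 − 1 = 7.
(8×(-0.8213992807) − (-0.8185353272))/(8 − 1) = -0.8218084169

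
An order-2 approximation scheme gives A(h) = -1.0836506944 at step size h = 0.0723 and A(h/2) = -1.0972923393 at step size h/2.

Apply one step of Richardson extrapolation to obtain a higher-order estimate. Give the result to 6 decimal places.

-1.101840

Error is O(h^2); halving h shrinks it by 2^2 = 4.
4*(-1.0972923393) = -4.3891693572; (-4.3891693572) − (-1.0836506944) = -3.3055186628
(-3.3055186628) ÷ 3 = -1.1018395543
Correction |R − A(h/2)| = 4.547e-03; gap |A(h/2) − A(h)| = 1.364e-02.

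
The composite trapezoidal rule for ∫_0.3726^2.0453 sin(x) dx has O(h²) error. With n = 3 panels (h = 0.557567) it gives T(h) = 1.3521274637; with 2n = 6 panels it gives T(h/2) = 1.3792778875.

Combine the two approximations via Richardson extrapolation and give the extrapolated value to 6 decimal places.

1.388328

Order 2 gives 2^r = 4 and 2^r − 1 = 3.
4·1.3792778875 − 1.3521274637 = 4.1649840863
Denominator 4 − 1 = 3.
(4·1.3792778875 − 1.3521274637)/(4 − 1) = 1.3883280288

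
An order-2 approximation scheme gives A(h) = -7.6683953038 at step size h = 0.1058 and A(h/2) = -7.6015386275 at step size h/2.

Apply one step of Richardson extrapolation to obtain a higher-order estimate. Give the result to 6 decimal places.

-7.579253

r = 2: numerator weight 4, denominator 3.
Weighted: (-30.4061545100) − (-7.6683953038) = -22.7377592062
Denominator 4 − 1 = 3.
(-22.7377592062) ÷ 3 = -7.5792530687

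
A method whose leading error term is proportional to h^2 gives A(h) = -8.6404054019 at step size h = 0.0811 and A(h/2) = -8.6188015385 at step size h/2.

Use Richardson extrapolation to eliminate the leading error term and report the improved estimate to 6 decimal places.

-8.611600

The method has order 2: 2^2 = 4.
4·(-8.6188015385) = -34.4752061540; (-34.4752061540) − (-8.6404054019) = -25.8348007521
(4·(-8.6188015385) − (-8.6404054019))/(4 − 1) = -8.6116002507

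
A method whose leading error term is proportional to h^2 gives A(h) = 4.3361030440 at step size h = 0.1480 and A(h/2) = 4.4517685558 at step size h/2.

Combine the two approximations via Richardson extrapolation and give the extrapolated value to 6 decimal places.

Error is O(h^2); halving h shrinks it by 2^2 = 4.
Weighted: 17.8070742232 − 4.3361030440 = 13.4709711792
R = 13.4709711792/3 = 4.4903237264
Gap between inputs: 1.157e-01; correction applied: +0.0385551706.

4.490324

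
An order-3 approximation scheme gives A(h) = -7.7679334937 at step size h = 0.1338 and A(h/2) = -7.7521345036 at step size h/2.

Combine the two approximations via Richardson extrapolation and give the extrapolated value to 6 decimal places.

-7.749878

Method order is 3; weight 2^3 = 8.
8*(-7.7521345036) − (-7.7679334937) = -54.2491425351
Extrapolated: (-54.2491425351) / 7 = -7.7498775050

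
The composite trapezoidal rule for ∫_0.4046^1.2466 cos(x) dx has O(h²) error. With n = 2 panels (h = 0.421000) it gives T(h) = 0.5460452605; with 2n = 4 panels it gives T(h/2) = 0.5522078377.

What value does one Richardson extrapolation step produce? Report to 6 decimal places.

0.554262

r = 2, so 2^r = 4.
4·0.5522078377 − 0.5460452605 = 1.6627860903
(4·0.5522078377 − 0.5460452605)/(4 − 1) = 0.5542620301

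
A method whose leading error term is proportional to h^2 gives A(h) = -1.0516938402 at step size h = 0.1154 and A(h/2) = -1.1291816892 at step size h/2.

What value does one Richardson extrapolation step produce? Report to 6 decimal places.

-1.155011

Leading term ∝ h^2; use weight 4 = 2^2.
A(h/2) − A(h) = -1.1291816892 − (-1.0516938402) = -0.0774878490
Divide by 2^2 − 1 = 3: (-0.0774878490)/3 = -0.0258292830
R = A(h/2) + (A(h/2) − A(h))/3 = -1.1291816892 − 0.0258292830 = -1.1550109722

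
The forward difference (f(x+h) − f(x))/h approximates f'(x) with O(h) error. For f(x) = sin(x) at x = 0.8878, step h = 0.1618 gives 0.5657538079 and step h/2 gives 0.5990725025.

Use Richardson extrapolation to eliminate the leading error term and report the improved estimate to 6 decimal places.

0.632391

The method has order 1: 2^1 = 2.
A(h/2) − A(h) = 0.5990725025 − 0.5657538079 = 0.0333186946
Correction (A(h/2) − A(h))/(2 − 1) = 0.0333186946/1 = 0.0333186946
R = A(h/2) + (A(h/2) − A(h))/1 = 0.5990725025 + 0.0333186946 = 0.6323911971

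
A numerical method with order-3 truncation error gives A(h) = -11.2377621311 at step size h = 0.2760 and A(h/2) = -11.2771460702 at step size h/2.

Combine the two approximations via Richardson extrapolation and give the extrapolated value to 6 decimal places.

-11.282772

Error is O(h^3); halving h shrinks it by 2^3 = 8.
8 × (-11.2771460702) = -90.2171685616; (-90.2171685616) − (-11.2377621311) = -78.9794064305
Divide by 2^3 − 1 = 7.
Extrapolated: (-78.9794064305) / 7 = -11.2827723472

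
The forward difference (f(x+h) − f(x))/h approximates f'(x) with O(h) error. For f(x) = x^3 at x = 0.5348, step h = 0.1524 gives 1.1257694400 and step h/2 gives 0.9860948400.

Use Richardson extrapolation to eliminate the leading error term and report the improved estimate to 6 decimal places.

Error is O(h^1); halving h shrinks it by 2^1 = 2.
Top: 2(0.9860948400) − (1.1257694400) = 0.8464202400
Denominator 2 − 1 = 1.
(2 × 0.9860948400 − 1.1257694400)/(2 − 1) = 0.8464202400

0.846420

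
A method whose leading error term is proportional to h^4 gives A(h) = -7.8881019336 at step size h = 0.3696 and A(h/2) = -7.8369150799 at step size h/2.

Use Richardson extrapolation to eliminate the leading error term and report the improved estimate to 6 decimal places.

r = 4, so 2^r = 16.
16*(-7.8369150799) = -125.3906412784; subtract (-7.8881019336) → -117.5025393448
(16*(-7.8369150799) − (-7.8881019336))/(16 − 1) = -7.8335026230
Correction |R − A(h/2)| = 3.412e-03; gap |A(h/2) − A(h)| = 5.119e-02.

-7.833503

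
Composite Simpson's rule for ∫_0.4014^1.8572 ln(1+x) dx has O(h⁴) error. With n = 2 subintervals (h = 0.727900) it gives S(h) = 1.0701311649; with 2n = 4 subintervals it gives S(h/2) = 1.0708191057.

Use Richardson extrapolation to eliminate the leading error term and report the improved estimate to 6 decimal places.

1.070865

Error is O(h^4); halving h shrinks it by 2^4 = 16.
16 × 1.0708191057 = 17.1331056912; subtract 1.0701311649 → 16.0629745263
Extrapolated: 16.0629745263 / 15 = 1.0708649684
Shift from A(h/2): +0.0000458627.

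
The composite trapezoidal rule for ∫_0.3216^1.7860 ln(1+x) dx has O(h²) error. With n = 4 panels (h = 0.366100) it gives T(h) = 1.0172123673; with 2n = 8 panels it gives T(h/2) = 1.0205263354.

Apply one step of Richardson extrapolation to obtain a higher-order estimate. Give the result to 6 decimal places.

Leading term ∝ h^2; use weight 4 = 2^2.
4 × 1.0205263354 = 4.0821053416; 4.0821053416 − 1.0172123673 = 3.0648929743
Divide by 2^2 − 1 = 3.
3.0648929743 ÷ 3 = 1.0216309914

1.021631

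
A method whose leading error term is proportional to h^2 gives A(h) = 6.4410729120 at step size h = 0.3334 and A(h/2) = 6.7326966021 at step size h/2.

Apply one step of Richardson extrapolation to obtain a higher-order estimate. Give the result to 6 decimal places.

Order 2 gives 2^r = 4 and 2^r − 1 = 3.
4*6.7326966021 = 26.9307864084; subtract 6.4410729120 → 20.4897134964
Extrapolated: 20.4897134964 / 3 = 6.8299044988

6.829904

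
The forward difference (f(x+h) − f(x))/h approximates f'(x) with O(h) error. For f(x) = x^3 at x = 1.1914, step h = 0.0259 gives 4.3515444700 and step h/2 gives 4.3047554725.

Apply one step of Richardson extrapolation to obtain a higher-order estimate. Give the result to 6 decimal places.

Error is O(h^1); halving h shrinks it by 2^1 = 2.
2*4.3047554725 = 8.6095109450; subtract 4.3515444700 → 4.2579664750
R = 4.2579664750/1 = 4.2579664750
Gap between inputs: 4.679e-02; correction applied: −0.0467889975.

4.257966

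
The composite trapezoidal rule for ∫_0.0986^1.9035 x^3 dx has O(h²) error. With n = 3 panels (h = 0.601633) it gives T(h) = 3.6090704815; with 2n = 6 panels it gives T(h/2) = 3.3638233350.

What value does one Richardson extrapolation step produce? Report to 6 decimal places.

3.282074

The method has order 2: 2^2 = 4.
4*3.3638233350 = 13.4552933400; subtract 3.6090704815 → 9.8462228585
R = 9.8462228585/3 = 3.2820742862
Correction |R − A(h/2)| = 8.175e-02; gap |A(h/2) − A(h)| = 2.452e-01.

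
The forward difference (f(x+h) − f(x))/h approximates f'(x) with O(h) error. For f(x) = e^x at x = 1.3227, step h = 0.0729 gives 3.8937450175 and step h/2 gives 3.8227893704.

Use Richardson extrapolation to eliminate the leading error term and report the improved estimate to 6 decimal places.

r = 1, so 2^r = 2.
Weighted: 7.6455787408 − 3.8937450175 = 3.7518337233
R = 3.7518337233/1 = 3.7518337233
Shift from A(h/2): −0.0709556471.

3.751834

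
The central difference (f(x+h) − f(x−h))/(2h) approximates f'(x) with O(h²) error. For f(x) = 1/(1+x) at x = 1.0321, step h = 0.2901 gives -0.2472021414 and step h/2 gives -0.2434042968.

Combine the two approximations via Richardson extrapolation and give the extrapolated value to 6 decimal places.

With r = 2 the leading error scales as h^2, so the weight is 2^2 = 4.
A(h/2) − A(h) = -0.2434042968 − (-0.2472021414) = 0.0037978446
Divide by 2^2 − 1 = 3: 0.0037978446/3 = 0.0012659482
R = A(h/2) + (A(h/2) − A(h))/3 = -0.2434042968 + 0.0012659482 = -0.2421383486
Correction |R − A(h/2)| = 1.266e-03; gap |A(h/2) − A(h)| = 3.798e-03.

-0.242138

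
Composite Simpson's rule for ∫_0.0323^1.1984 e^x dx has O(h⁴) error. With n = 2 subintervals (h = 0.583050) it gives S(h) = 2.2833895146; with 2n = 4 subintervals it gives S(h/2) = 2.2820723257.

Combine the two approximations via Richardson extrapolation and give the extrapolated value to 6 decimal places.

2.281985

With r = 4 the leading error scales as h^4, so the weight is 2^4 = 16.
Top: 16(2.2820723257) − (2.2833895146) = 34.2297676966
Extrapolated: 34.2297676966 / 15 = 2.2819845131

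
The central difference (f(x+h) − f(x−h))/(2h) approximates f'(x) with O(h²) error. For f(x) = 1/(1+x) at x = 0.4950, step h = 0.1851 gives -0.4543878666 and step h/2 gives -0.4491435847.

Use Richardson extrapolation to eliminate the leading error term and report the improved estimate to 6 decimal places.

r = 2, so 2^r = 4.
A(h/2) − A(h) = -0.4491435847 − (-0.4543878666) = 0.0052442819
Correction (A(h/2) − A(h))/(4 − 1) = 0.0052442819/3 = 0.0017480940
R = -0.4491435847 + 0.0017480940 = -0.4473954907

-0.447395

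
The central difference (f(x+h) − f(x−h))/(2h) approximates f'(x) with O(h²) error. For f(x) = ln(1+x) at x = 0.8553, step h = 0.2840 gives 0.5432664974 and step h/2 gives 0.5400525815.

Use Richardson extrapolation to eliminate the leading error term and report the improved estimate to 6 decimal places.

With r = 2 the leading error scales as h^2, so the weight is 2^2 = 4.
4 × 0.5400525815 = 2.1602103260; subtract 0.5432664974 → 1.6169438286
(4 × 0.5400525815 − 0.5432664974)/(4 − 1) = 0.5389812762

0.538981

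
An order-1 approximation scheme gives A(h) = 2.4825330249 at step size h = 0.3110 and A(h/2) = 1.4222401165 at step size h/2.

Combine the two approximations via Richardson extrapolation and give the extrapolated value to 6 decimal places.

0.361947

Leading term ∝ h^1; use weight 2 = 2^1.
Weighted: 2.8444802330 − 2.4825330249 = 0.3619472081
Divide by 2^1 − 1 = 1.
So the Richardson estimate is 0.3619472081.
Correction |R − A(h/2)| = 1.060e+00; gap |A(h/2) − A(h)| = 1.060e+00.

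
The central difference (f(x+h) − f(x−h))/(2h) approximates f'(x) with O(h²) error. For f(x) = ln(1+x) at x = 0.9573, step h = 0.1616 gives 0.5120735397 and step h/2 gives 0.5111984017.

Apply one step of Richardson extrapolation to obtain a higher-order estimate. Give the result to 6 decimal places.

With r = 2 the leading error scales as h^2, so the weight is 2^2 = 4.
Difference of the inputs: 0.5111984017 − 0.5120735397 = -0.0008751380
Divide by 2^2 − 1 = 3: (-0.0008751380)/3 = -0.0002917127
R = 0.5111984017 − 0.0002917127 = 0.5109066890
Gap between inputs: 8.751e-04; correction applied: −0.0002917127.

0.510907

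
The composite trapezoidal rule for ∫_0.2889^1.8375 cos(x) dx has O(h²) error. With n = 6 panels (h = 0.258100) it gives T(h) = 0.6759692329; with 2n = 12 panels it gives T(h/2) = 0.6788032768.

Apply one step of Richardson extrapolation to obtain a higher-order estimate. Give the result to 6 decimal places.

0.679748

r = 2: numerator weight 4, denominator 3.
Numerator 4*A(h/2) − A(h) = 4*0.6788032768 − 0.6759692329 = 2.0392438743
R = 2.0392438743/3 = 0.6797479581
Shift from A(h/2): +0.0009446813.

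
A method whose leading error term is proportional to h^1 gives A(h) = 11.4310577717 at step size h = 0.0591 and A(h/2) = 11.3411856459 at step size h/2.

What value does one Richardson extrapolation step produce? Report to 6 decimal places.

11.251314

With r = 1 the leading error scales as h^1, so the weight is 2^1 = 2.
2*11.3411856459 = 22.6823712918; 22.6823712918 − 11.4310577717 = 11.2513135201
11.2513135201 ÷ 1 = 11.2513135201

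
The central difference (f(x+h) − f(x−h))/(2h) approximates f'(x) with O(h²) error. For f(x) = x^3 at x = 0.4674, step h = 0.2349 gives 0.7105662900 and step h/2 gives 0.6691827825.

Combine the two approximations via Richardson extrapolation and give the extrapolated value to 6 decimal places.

With r = 2 the leading error scales as h^2, so the weight is 2^2 = 4.
Top: 4(0.6691827825) − (0.7105662900) = 1.9661648400
Denominator 4 − 1 = 3.
R = 1.9661648400/3 = 0.6553882800

0.655388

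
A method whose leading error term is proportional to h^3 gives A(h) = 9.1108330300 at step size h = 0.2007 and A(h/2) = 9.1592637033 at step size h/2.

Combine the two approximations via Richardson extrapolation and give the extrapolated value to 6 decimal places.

Leading term ∝ h^3; use weight 8 = 2^3.
8×9.1592637033 = 73.2741096264; 73.2741096264 − 9.1108330300 = 64.1632765964
Denominator 8 − 1 = 7.
So the Richardson estimate is 9.1661823709.
Shift from A(h/2): +0.0069186676.

9.166182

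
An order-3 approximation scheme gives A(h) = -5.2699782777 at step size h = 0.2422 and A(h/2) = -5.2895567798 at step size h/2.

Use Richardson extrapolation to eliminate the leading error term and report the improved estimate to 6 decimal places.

-5.292354

The method has order 3: 2^3 = 8.
Difference of the inputs: -5.2895567798 − (-5.2699782777) = -0.0195785021
Correction (A(h/2) − A(h))/(8 − 1) = (-0.0195785021)/7 = -0.0027969289
R = A(h/2) + (A(h/2) − A(h))/7 = -5.2895567798 − 0.0027969289 = -5.2923537087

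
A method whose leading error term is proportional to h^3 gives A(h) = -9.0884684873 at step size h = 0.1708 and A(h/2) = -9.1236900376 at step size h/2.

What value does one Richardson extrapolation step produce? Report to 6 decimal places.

-9.128722

r = 3, so 2^r = 8.
8·(-9.1236900376) = -72.9895203008; subtract (-9.0884684873) → -63.9010518135
Denominator 8 − 1 = 7.
So the Richardson estimate is -9.1287216876.
Shift from A(h/2): −0.0050316500.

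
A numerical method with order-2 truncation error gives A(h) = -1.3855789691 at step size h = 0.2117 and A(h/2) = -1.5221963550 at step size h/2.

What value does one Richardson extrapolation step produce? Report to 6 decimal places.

r = 2: numerator weight 4, denominator 3.
Numerator 4 × A(h/2) − A(h) = 4 × (-1.5221963550) − (-1.3855789691) = -4.7032064509
Denominator 4 − 1 = 3.
(-4.7032064509) ÷ 3 = -1.5677354836
Correction |R − A(h/2)| = 4.554e-02; gap |A(h/2) − A(h)| = 1.366e-01.

-1.567735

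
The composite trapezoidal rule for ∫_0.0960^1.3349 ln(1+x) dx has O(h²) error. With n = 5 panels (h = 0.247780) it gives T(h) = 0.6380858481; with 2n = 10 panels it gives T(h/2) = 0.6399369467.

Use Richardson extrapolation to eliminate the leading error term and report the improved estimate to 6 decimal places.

r = 2, so 2^r = 4.
A(h/2) − A(h) = 0.6399369467 − 0.6380858481 = 0.0018510986
Correction (A(h/2) − A(h))/(4 − 1) = 0.0018510986/3 = 0.0006170329
R = 0.6399369467 + 0.0006170329 = 0.6405539796
Correction |R − A(h/2)| = 6.170e-04; gap |A(h/2) − A(h)| = 1.851e-03.

0.640554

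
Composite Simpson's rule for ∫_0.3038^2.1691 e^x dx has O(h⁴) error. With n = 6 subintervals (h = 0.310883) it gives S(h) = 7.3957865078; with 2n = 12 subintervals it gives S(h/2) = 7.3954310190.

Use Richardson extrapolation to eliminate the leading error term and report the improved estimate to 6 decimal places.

Leading term ∝ h^4; use weight 16 = 2^4.
Weighted: 118.3268963040 − 7.3957865078 = 110.9311097962
Divide by 2^4 − 1 = 15.
(16*7.3954310190 − 7.3957865078)/(16 − 1) = 7.3954073197
Correction |R − A(h/2)| = 2.370e-05; gap |A(h/2) − A(h)| = 3.555e-04.

7.395407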